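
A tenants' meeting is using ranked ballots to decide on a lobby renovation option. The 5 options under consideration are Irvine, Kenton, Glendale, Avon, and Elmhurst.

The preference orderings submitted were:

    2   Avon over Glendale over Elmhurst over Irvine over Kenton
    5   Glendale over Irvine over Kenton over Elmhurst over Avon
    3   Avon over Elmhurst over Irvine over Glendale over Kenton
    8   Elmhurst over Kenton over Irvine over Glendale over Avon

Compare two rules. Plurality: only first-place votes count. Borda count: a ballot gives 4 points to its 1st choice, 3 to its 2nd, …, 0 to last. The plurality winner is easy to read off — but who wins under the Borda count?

Plurality first-place counts: Irvine 0, Kenton 0, Glendale 5, Avon 5, Elmhurst 8 → Elmhurst.
Borda totals: Irvine 39, Kenton 34, Glendale 37, Avon 20, Elmhurst 50 → Elmhurst.

Elmhurst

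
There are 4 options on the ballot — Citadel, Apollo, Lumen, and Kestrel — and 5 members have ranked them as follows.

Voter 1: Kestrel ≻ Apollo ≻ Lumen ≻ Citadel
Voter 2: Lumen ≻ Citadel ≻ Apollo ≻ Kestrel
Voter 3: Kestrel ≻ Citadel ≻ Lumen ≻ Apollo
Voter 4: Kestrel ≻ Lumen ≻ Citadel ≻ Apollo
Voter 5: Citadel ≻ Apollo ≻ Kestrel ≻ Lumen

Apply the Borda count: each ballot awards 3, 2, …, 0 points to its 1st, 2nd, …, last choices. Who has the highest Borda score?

Borda scores:
  Citadel: 0 + 2 + 2 + 1 + 3 = 8
  Apollo: 2 + 1 + 0 + 0 + 2 = 5
  Lumen: 1 + 3 + 1 + 2 + 0 = 7
  Kestrel: 3 + 0 + 3 + 3 + 1 = 10
Kestrel has the highest total.

Kestrel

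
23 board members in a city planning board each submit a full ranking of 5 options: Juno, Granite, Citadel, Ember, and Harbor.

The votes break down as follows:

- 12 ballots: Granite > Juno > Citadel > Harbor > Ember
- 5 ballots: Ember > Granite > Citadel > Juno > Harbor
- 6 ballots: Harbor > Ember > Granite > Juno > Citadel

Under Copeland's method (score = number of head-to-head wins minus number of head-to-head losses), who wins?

Pairwise results:
  Juno vs Granite: Granite wins 23–0.
  Juno vs Citadel: Juno wins 18–5.
  Juno vs Ember: Juno wins 12–11.
  Juno vs Harbor: Juno wins 17–6.
  Granite vs Citadel: Granite wins 23–0.
  Granite vs Ember: Granite wins 12–11.
  Granite vs Harbor: Granite wins 17–6.
  Citadel vs Ember: Citadel wins 12–11.
  Citadel vs Harbor: Citadel wins 17–6.
  Ember vs Harbor: Harbor wins 18–5.
Copeland scores (wins − losses):
  Juno: 3 − 1 = 2
  Granite: 4 − 0 = 4
  Citadel: 2 − 2 = 0
  Ember: 0 − 4 = -4
  Harbor: 1 − 3 = -2
Granite has the best Copeland score.

Granite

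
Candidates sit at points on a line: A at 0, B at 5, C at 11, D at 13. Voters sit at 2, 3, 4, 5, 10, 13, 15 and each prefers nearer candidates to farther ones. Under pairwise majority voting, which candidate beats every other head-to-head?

B

With single-peaked preferences on a line, the Condorcet winner is the candidate closest to the median voter.
The median voter (position 5) is closest to B at 5.
Check: B vs D — voters closer to B: 4 of 7.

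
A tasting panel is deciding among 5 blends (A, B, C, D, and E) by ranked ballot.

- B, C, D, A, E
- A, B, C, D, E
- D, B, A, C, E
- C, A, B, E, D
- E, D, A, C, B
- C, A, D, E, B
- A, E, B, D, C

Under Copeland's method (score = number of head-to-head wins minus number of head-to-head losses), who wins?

Pairwise results:
  A vs B: A wins 5–2.
  A vs C: A wins 4–3.
  A vs D: A wins 4–3.
  A vs E: A wins 6–1.
  B vs C: B wins 4–3.
  B vs D: B wins 4–3.
  B vs E: B wins 4–3.
  C vs D: C wins 4–3.
  C vs E: C wins 5–2.
  D vs E: D wins 4–3.
Copeland scores (wins − losses):
  A: 4 − 0 = 4
  B: 3 − 1 = 2
  C: 2 − 2 = 0
  D: 1 − 3 = -2
  E: 0 − 4 = -4
A has the best Copeland score.

A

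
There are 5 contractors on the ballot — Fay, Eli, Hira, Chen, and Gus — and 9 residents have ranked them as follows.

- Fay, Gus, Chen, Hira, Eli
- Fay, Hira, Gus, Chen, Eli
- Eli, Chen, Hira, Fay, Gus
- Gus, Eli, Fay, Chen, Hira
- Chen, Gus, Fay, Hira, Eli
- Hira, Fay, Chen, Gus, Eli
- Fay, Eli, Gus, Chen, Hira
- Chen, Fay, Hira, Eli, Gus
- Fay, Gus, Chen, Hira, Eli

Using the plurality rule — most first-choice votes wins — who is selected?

First-place vote totals:
  Fay: 4
  Eli: 1
  Hira: 1
  Chen: 2
  Gus: 1
Fay has the most first-place votes.

Fay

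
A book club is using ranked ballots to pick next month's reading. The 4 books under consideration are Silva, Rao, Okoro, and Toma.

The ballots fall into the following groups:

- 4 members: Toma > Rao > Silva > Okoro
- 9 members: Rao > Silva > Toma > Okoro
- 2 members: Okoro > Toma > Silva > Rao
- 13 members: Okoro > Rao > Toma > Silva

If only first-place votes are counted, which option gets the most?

Okoro

First-place vote totals:
  Silva: 0
  Rao: 9
  Okoro: 15
  Toma: 4
Okoro has the most first-place votes.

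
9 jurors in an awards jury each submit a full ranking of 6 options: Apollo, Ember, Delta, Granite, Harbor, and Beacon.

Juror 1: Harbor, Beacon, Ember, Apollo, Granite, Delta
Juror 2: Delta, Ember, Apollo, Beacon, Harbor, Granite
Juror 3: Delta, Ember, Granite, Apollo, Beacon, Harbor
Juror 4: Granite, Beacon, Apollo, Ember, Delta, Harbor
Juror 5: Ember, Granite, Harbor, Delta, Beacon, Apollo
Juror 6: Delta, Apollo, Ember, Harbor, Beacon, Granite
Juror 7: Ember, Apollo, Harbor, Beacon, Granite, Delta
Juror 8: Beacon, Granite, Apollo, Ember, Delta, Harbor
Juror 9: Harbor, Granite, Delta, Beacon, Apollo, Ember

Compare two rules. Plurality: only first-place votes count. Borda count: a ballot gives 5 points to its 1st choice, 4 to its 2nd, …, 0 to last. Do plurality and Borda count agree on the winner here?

Plurality first-place counts: Apollo 0, Ember 2, Delta 3, Granite 1, Harbor 2, Beacon 1 → Delta.
Borda totals: Apollo 22, Ember 28, Delta 22, Granite 22, Harbor 19, Beacon 22 → Ember.
The two rules disagree: plurality picks Delta, Borda picks Ember.

No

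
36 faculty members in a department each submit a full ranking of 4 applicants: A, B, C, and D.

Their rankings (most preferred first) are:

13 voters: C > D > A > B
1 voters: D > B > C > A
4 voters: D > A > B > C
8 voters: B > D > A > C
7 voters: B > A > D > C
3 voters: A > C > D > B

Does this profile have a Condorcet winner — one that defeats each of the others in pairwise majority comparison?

Head-to-head results (36 voters total):
A vs B: A wins 20–16.
A vs C: A wins 22–14.
A vs D: D wins 26–10.
B vs C: B wins 20–16.
B vs D: D wins 21–15.
C vs D: D wins 20–16.
D beats each rival — A (26–10), B (21–15), C (20–16) — so D is the Condorcet winner.

Yes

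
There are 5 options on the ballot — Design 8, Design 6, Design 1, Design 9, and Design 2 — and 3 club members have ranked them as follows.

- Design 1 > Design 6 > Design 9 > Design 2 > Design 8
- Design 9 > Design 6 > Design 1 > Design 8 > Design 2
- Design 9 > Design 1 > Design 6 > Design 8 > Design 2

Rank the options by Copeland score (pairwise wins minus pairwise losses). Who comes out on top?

Design 9

Pairwise results:
  Design 8 vs Design 6: Design 6 wins 3–0.
  Design 8 vs Design 1: Design 1 wins 3–0.
  Design 8 vs Design 9: Design 9 wins 3–0.
  Design 8 vs Design 2: Design 8 wins 2–1.
  Design 6 vs Design 1: Design 1 wins 2–1.
  Design 6 vs Design 9: Design 9 wins 2–1.
  Design 6 vs Design 2: Design 6 wins 3–0.
  Design 1 vs Design 9: Design 9 wins 2–1.
  Design 1 vs Design 2: Design 1 wins 3–0.
  Design 9 vs Design 2: Design 9 wins 3–0.
Copeland scores (wins − losses):
  Design 8: 1 − 3 = -2
  Design 6: 2 − 2 = 0
  Design 1: 3 − 1 = 2
  Design 9: 4 − 0 = 4
  Design 2: 0 − 4 = -4
Design 9 has the best Copeland score.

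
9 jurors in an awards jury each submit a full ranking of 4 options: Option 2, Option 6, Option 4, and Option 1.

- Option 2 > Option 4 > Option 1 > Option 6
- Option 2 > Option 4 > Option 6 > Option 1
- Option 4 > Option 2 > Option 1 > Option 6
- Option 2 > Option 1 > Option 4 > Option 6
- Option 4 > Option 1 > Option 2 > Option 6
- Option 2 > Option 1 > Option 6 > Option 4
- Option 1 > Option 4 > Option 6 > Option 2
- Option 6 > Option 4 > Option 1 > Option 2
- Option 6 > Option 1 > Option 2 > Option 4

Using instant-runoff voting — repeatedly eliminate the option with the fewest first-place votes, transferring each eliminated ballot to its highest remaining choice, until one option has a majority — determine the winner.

Option 2

Round 1: Option 2 4, Option 6 2, Option 4 2, Option 1 1. Option 1 has the fewest and is eliminated.
Round 2: Option 2 4, Option 4 3, Option 6 2. Option 6 has the fewest and is eliminated.
Round 3: Option 2 5, Option 4 4. Option 2 has a majority.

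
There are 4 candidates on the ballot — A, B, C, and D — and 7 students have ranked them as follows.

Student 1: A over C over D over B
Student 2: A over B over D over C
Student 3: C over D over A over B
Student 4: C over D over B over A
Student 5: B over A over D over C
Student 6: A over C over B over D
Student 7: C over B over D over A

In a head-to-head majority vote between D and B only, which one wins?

Ballots ranking D above B: 3.
Ballots ranking B above D: 4.
B wins the head-to-head, 4–3.

B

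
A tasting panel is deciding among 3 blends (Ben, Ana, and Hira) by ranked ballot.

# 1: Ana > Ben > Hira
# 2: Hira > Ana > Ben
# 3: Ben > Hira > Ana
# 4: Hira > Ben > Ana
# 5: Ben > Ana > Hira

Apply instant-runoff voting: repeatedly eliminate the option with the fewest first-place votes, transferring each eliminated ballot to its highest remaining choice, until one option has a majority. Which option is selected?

Ben

Round 1: Ben 2, Hira 2, Ana 1. Ana has the fewest and is eliminated.
Round 2: Ben 3, Hira 2. Ben has a majority.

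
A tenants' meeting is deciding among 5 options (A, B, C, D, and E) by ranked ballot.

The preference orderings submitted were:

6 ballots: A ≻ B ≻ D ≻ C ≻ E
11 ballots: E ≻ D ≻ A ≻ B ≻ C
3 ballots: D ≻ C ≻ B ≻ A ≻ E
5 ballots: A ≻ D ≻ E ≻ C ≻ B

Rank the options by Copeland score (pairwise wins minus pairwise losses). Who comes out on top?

Pairwise results:
  A vs B: A wins 22–3.
  A vs C: A wins 22–3.
  A vs D: D wins 14–11.
  A vs E: A wins 14–11.
  B vs C: B wins 17–8.
  B vs D: D wins 19–6.
  B vs E: E wins 16–9.
  C vs D: D wins 25–0.
  C vs E: E wins 16–9.
  D vs E: D wins 14–11.
Copeland scores (wins − losses):
  A: 3 − 1 = 2
  B: 1 − 3 = -2
  C: 0 − 4 = -4
  D: 4 − 0 = 4
  E: 2 − 2 = 0
D has the best Copeland score.

D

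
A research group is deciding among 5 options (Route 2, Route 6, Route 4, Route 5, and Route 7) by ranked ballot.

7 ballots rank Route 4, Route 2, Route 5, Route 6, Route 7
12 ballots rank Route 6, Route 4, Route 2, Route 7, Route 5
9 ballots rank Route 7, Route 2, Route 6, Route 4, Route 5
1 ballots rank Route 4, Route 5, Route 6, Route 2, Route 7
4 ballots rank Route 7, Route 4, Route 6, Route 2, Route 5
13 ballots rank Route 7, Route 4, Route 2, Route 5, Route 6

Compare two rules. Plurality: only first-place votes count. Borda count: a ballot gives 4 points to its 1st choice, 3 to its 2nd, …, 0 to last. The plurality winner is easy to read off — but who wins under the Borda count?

Route 4

Plurality first-place counts: Route 2 0, Route 6 12, Route 4 8, Route 5 0, Route 7 26 → Route 7.
Borda totals: Route 2 103, Route 6 83, Route 4 128, Route 5 30, Route 7 116 → Route 4.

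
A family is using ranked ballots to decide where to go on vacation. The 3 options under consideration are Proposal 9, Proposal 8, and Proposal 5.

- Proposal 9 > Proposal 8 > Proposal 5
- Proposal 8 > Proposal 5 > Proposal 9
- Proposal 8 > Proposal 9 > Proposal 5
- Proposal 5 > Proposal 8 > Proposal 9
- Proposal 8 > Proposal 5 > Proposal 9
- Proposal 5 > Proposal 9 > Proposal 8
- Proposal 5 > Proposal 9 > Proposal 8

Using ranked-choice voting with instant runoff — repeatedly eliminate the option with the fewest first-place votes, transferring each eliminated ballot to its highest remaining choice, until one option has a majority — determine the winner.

Round 1: Proposal 8 3, Proposal 5 3, Proposal 9 1. Proposal 9 has the fewest and is eliminated.
Round 2: Proposal 8 4, Proposal 5 3. Proposal 8 has a majority.

Proposal 8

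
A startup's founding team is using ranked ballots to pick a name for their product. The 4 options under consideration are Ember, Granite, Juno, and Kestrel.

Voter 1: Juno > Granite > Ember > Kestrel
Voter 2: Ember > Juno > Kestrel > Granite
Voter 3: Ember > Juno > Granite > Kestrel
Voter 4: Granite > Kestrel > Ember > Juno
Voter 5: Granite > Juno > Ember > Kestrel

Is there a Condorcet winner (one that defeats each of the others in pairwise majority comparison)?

No

Head-to-head results (5 voters total):
Ember vs Granite: Granite wins 3–2.
Ember vs Juno: Ember wins 3–2.
Ember vs Kestrel: Ember wins 4–1.
Granite vs Juno: Juno wins 3–2.
Granite vs Kestrel: Granite wins 4–1.
Juno vs Kestrel: Juno wins 4–1.
No candidate beats all others: Ember beats Juno beats Granite beats Ember, a majority cycle.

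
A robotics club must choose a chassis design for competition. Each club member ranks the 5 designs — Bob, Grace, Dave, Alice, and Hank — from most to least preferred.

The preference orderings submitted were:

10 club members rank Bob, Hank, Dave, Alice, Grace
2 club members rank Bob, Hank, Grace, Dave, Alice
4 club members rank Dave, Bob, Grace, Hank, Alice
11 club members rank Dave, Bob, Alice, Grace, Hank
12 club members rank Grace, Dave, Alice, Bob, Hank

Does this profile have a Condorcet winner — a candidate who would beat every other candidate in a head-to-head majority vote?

Head-to-head results (39 voters total):
Bob vs Grace: Bob wins 27–12.
Bob vs Dave: Dave wins 27–12.
Bob vs Alice: Bob wins 27–12.
Bob vs Hank: Bob wins 39–0.
Grace vs Dave: Dave wins 25–14.
Grace vs Alice: Alice wins 21–18.
Grace vs Hank: Grace wins 27–12.
Dave vs Alice: Dave wins 39–0.
Dave vs Hank: Dave wins 27–12.
Alice vs Hank: Alice wins 23–16.
Dave beats each rival — Bob (27–12), Grace (25–14), Alice (39–0), Hank (27–12) — so Dave is the Condorcet winner.

Yes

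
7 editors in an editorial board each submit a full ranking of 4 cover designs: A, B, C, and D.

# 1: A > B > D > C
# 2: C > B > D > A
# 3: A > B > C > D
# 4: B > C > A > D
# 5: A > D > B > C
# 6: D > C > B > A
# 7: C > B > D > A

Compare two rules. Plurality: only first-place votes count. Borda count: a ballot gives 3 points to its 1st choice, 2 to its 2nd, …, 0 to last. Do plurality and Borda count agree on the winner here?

No

Plurality first-place counts: A 3, B 1, C 2, D 1 → A.
Borda totals: A 10, B 13, C 11, D 8 → B.
The two rules disagree: plurality picks A, Borda picks B.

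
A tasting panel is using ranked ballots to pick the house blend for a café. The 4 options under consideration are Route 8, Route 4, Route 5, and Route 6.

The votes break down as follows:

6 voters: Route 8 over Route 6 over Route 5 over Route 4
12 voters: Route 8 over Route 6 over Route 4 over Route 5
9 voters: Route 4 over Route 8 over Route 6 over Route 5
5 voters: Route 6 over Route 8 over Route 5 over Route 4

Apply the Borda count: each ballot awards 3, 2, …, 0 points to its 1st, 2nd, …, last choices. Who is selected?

Borda scores:
  Route 8: 6·3 + 12·3 + 9·2 + 5·2 = 82
  Route 4: 6·0 + 12·1 + 9·3 + 5·0 = 39
  Route 5: 6·1 + 12·0 + 9·0 + 5·1 = 11
  Route 6: 6·2 + 12·2 + 9·1 + 5·3 = 60
Route 8 has the highest total.

Route 8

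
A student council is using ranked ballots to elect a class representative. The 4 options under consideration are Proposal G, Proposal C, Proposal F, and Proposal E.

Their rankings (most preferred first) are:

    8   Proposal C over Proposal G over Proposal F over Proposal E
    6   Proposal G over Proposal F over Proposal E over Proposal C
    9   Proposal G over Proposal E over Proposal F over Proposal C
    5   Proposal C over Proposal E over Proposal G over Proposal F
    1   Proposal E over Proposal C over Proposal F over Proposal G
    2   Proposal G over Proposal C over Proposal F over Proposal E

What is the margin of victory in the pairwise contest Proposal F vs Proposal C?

Ballots ranking Proposal F above Proposal C: 6+9 = 15.
Ballots ranking Proposal C above Proposal F: 8+5+1+2 = 16.
Proposal C wins 16–15, a margin of 1.

1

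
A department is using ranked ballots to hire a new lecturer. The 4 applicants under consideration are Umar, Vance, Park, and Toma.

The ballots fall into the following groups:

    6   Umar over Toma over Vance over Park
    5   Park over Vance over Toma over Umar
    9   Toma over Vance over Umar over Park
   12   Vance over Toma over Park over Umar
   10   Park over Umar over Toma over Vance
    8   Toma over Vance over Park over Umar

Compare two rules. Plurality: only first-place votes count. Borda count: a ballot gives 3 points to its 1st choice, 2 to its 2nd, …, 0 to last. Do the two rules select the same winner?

Plurality first-place counts: Umar 6, Vance 12, Park 15, Toma 17 → Toma.
Borda totals: Umar 47, Vance 86, Park 65, Toma 102 → Toma.
The two rules agree on Toma.

Yes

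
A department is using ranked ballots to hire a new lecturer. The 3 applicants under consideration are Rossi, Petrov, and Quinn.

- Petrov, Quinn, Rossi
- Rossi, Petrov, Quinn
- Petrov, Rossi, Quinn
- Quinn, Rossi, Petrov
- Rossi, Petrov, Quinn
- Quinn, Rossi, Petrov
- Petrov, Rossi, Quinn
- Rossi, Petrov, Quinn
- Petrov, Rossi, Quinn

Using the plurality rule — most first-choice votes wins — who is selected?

First-place vote totals:
  Rossi: 3
  Petrov: 4
  Quinn: 2
Petrov has the most first-place votes.

Petrov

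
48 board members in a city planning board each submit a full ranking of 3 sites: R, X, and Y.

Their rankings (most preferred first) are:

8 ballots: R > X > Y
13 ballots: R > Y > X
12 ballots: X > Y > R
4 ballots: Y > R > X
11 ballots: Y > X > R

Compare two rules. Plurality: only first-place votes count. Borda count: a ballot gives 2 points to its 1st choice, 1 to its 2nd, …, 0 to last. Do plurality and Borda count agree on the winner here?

Plurality first-place counts: R 21, X 12, Y 15 → R.
Borda totals: R 46, X 43, Y 55 → Y.
The two rules disagree: plurality picks R, Borda picks Y.

No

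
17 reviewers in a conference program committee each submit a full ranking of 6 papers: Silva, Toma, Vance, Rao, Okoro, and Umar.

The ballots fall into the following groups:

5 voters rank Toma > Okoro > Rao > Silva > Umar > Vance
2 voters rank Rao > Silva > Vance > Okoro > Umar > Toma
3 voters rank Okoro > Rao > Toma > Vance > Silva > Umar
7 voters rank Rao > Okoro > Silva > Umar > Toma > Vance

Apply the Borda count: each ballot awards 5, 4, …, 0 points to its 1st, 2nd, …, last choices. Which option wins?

Borda scores:
  Silva: 5·2 + 2·4 + 3·1 + 7·3 = 42
  Toma: 5·5 + 2·0 + 3·3 + 7·1 = 41
  Vance: 5·0 + 2·3 + 3·2 + 7·0 = 12
  Rao: 5·3 + 2·5 + 3·4 + 7·5 = 72
  Okoro: 5·4 + 2·2 + 3·5 + 7·4 = 67
  Umar: 5·1 + 2·1 + 3·0 + 7·2 = 21
Rao has the highest total.

Rao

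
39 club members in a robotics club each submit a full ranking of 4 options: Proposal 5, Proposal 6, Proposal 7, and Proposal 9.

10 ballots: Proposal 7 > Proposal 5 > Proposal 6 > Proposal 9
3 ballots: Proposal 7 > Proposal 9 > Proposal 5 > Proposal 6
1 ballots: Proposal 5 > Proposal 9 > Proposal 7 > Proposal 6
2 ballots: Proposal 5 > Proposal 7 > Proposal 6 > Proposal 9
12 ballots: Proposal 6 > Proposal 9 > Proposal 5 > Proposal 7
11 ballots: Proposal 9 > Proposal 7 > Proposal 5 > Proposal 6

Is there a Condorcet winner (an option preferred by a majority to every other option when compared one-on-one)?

No

Head-to-head results (39 voters total):
Proposal 5 vs Proposal 6: Proposal 5 wins 27–12.
Proposal 5 vs Proposal 7: Proposal 7 wins 24–15.
Proposal 5 vs Proposal 9: Proposal 9 wins 26–13.
Proposal 6 vs Proposal 7: Proposal 7 wins 27–12.
Proposal 6 vs Proposal 9: Proposal 6 wins 24–15.
Proposal 7 vs Proposal 9: Proposal 9 wins 24–15.
No candidate beats all others: Proposal 5 beats Proposal 6 beats Proposal 9 beats Proposal 5, a majority cycle.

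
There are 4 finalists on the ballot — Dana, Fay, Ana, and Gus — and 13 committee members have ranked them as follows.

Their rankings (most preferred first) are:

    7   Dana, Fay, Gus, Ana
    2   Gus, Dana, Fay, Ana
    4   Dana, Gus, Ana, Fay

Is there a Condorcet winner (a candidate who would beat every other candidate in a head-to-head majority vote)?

Head-to-head results (13 voters total):
Dana vs Fay: Dana wins 13–0.
Dana vs Ana: Dana wins 13–0.
Dana vs Gus: Dana wins 11–2.
Fay vs Ana: Fay wins 9–4.
Fay vs Gus: Fay wins 7–6.
Ana vs Gus: Gus wins 13–0.
Dana beats each rival — Fay (13–0), Ana (13–0), Gus (11–2) — so Dana is the Condorcet winner.

Yes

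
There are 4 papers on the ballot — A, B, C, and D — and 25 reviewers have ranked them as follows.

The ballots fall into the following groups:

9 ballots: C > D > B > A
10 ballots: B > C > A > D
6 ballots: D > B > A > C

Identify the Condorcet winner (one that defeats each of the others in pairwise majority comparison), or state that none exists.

No Condorcet winner

Head-to-head results (25 voters total):
A vs B: B wins 25–0.
A vs C: C wins 19–6.
A vs D: D wins 15–10.
B vs C: B wins 16–9.
B vs D: D wins 15–10.
C vs D: C wins 19–6.
No candidate beats all others: B beats C beats D beats B, a majority cycle.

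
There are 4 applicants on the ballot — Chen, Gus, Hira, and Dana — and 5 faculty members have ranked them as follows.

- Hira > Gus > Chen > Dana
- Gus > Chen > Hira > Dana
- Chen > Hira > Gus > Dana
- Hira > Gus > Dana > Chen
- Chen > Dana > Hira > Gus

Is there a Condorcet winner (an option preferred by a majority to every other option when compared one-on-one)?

No

Head-to-head results (5 voters total):
Chen vs Gus: Gus wins 3–2.
Chen vs Hira: Chen wins 3–2.
Chen vs Dana: Chen wins 4–1.
Gus vs Hira: Hira wins 4–1.
Gus vs Dana: Gus wins 4–1.
Hira vs Dana: Hira wins 4–1.
No candidate beats all others: Chen beats Hira beats Gus beats Chen, a majority cycle.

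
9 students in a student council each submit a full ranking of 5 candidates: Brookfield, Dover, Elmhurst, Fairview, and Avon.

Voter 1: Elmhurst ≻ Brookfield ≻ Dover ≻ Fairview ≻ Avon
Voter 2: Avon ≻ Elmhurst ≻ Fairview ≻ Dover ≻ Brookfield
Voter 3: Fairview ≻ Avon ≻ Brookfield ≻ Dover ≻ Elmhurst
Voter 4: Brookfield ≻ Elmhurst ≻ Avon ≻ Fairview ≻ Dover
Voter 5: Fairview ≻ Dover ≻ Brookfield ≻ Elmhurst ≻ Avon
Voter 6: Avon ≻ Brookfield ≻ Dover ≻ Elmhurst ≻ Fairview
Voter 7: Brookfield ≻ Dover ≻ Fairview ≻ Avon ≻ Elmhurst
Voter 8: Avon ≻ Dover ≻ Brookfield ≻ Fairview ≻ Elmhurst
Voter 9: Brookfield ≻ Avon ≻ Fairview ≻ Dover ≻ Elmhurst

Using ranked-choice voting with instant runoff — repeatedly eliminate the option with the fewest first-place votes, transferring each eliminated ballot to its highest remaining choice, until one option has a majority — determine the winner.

Brookfield

Round 1: Brookfield 3, Avon 3, Fairview 2, Elmhurst 1, Dover 0. Dover has the fewest and is eliminated.
Round 2: Brookfield 3, Avon 3, Fairview 2, Elmhurst 1. Elmhurst has the fewest and is eliminated.
Round 3: Brookfield 4, Avon 3, Fairview 2. Fairview has the fewest and is eliminated.
Round 4: Brookfield 5, Avon 4. Brookfield has a majority.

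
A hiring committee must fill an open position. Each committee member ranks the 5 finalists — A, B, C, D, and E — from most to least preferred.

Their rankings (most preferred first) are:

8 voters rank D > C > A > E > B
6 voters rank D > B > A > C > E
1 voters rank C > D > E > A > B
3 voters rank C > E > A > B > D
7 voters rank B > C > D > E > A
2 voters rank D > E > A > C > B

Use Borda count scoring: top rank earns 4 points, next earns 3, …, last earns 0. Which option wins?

Borda scores:
  A: 8·2 + 6·2 + 1 + 3·2 + 7·0 + 2·2 = 39
  B: 8·0 + 6·3 + 0 + 3·1 + 7·4 + 2·0 = 49
  C: 8·3 + 6·1 + 4 + 3·4 + 7·3 + 2·1 = 69
  D: 8·4 + 6·4 + 3 + 3·0 + 7·2 + 2·4 = 81
  E: 8·1 + 6·0 + 2 + 3·3 + 7·1 + 2·3 = 32
D has the highest total.

D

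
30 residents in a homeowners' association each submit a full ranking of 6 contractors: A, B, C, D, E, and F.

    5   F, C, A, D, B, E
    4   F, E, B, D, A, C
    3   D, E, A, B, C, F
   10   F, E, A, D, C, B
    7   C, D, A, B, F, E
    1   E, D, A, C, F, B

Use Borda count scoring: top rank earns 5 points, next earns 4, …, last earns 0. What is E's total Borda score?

Borda scores:
  A: 5·3 + 4·1 + 3·3 + 10·3 + 7·3 + 3 = 82
  B: 5·1 + 4·3 + 3·2 + 10·0 + 7·2 + 0 = 37
  C: 5·4 + 4·0 + 3·1 + 10·1 + 7·5 + 2 = 70
  D: 5·2 + 4·2 + 3·5 + 10·2 + 7·4 + 4 = 85
  E: 5·0 + 4·4 + 3·4 + 10·4 + 7·0 + 5 = 73
  F: 5·5 + 4·5 + 3·0 + 10·5 + 7·1 + 1 = 103

73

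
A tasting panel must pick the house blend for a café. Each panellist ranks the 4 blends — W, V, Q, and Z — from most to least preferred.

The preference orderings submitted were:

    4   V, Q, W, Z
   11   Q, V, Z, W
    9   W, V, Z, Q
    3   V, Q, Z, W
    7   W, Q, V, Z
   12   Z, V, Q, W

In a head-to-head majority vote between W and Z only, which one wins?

Ballots ranking W above Z: 4+9+7 = 20.
Ballots ranking Z above W: 11+3+12 = 26.
Z wins the head-to-head, 26–20.

Z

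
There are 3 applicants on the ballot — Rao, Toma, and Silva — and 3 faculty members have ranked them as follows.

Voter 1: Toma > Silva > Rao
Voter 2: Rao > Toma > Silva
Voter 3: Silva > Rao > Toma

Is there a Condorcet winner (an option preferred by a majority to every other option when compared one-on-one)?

No

Head-to-head results (3 voters total):
Rao vs Toma: Rao wins 2–1.
Rao vs Silva: Silva wins 2–1.
Toma vs Silva: Toma wins 2–1.
No candidate beats all others: Rao beats Toma beats Silva beats Rao, a majority cycle.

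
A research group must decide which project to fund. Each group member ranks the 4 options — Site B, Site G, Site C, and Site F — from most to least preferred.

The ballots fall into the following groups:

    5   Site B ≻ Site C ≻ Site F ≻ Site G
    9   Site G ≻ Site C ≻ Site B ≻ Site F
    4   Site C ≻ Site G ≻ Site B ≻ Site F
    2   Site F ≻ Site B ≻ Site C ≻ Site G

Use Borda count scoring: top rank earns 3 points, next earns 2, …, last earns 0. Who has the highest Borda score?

Borda scores:
  Site B: 5·3 + 9·1 + 4·1 + 2·2 = 32
  Site G: 5·0 + 9·3 + 4·2 + 2·0 = 35
  Site C: 5·2 + 9·2 + 4·3 + 2·1 = 42
  Site F: 5·1 + 9·0 + 4·0 + 2·3 = 11
Site C has the highest total.

Site C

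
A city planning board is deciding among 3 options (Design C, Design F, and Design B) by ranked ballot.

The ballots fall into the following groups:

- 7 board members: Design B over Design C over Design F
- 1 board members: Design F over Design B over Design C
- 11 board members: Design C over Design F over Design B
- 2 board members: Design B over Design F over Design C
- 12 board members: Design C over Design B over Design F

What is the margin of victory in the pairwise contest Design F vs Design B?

Ballots ranking Design F above Design B: 1+11 = 12.
Ballots ranking Design B above Design F: 7+2+12 = 21.
Design B wins 21–12, a margin of 9.

9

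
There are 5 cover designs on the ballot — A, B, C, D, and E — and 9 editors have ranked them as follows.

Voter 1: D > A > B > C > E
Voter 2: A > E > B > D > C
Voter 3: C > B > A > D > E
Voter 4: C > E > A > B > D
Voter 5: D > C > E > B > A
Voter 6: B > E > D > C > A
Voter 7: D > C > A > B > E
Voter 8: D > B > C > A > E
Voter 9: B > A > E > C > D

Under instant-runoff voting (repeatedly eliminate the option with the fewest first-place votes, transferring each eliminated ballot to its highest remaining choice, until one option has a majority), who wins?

B

Round 1: D 4, B 2, C 2, A 1, E 0. E has the fewest and is eliminated.
Round 2: D 4, B 2, C 2, A 1. A has the fewest and is eliminated.
Round 3: D 4, B 3, C 2. C has the fewest and is eliminated.
Round 4: B 5, D 4. B has a majority.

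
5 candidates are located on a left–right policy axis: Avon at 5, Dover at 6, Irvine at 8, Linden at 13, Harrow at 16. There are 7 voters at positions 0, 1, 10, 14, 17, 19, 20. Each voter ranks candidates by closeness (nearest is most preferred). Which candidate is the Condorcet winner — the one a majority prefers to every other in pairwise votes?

With single-peaked preferences on a line, the Condorcet winner is the candidate closest to the median voter.
The median voter (position 14) is closest to Linden at 13.
Check: Linden vs Dover — voters closer to Linden: 5 of 7.

Linden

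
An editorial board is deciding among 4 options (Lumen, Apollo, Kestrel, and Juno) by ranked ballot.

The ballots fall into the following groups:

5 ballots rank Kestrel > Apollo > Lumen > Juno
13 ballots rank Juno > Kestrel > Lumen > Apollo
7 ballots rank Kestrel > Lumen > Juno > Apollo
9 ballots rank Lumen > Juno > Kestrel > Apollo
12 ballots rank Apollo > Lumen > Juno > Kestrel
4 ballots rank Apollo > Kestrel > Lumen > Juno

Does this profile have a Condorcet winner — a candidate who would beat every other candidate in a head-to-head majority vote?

Head-to-head results (50 voters total):
Lumen vs Apollo: Lumen wins 29–21.
Lumen vs Kestrel: Kestrel wins 29–21.
Lumen vs Juno: Lumen wins 37–13.
Apollo vs Kestrel: Kestrel wins 34–16.
Apollo vs Juno: Juno wins 29–21.
Kestrel vs Juno: Juno wins 34–16.
No candidate beats all others: Lumen beats Juno beats Kestrel beats Lumen, a majority cycle.

No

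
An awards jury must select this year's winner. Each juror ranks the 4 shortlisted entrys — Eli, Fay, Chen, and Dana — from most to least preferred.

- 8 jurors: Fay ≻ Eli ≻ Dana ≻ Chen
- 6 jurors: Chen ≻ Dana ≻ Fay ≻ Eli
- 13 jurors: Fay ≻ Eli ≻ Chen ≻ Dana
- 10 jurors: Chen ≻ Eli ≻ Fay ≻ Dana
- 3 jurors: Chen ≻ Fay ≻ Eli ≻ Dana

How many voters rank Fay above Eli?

Ballots ranking Fay above Eli: 8+6+13+3 = 30.
Ballots ranking Eli above Fay: 10.
So 30 of 40 voters prefer Fay to Eli.

30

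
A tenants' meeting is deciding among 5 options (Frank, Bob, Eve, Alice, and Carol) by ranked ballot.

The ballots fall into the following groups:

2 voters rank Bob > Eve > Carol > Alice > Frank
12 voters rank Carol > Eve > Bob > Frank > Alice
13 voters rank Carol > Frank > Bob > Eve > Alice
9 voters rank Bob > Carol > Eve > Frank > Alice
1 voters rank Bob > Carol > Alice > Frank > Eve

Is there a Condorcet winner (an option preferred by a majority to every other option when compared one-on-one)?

Yes

Head-to-head results (37 voters total):
Frank vs Bob: Bob wins 24–13.
Frank vs Eve: Eve wins 23–14.
Frank vs Alice: Frank wins 34–3.
Frank vs Carol: Carol wins 37–0.
Bob vs Eve: Bob wins 25–12.
Bob vs Alice: Bob wins 37–0.
Bob vs Carol: Carol wins 25–12.
Eve vs Alice: Eve wins 36–1.
Eve vs Carol: Carol wins 35–2.
Alice vs Carol: Carol wins 37–0.
Carol beats each rival — Frank (37–0), Bob (25–12), Eve (35–2), Alice (37–0) — so Carol is the Condorcet winner.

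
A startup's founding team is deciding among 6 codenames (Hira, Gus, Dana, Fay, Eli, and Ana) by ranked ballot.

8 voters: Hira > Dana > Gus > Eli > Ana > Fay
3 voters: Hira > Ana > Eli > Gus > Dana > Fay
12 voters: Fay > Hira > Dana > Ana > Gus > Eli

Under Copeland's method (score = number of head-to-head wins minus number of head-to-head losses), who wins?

Pairwise results:
  Hira vs Gus: Hira wins 23–0.
  Hira vs Dana: Hira wins 23–0.
  Hira vs Fay: Fay wins 12–11.
  Hira vs Eli: Hira wins 23–0.
  Hira vs Ana: Hira wins 23–0.
  Gus vs Dana: Dana wins 20–3.
  Gus vs Fay: Fay wins 12–11.
  Gus vs Eli: Gus wins 20–3.
  Gus vs Ana: Ana wins 15–8.
  Dana vs Fay: Fay wins 12–11.
  Dana vs Eli: Dana wins 20–3.
  Dana vs Ana: Dana wins 20–3.
  Fay vs Eli: Fay wins 12–11.
  Fay vs Ana: Fay wins 12–11.
  Eli vs Ana: Ana wins 15–8.
Copeland scores (wins − losses):
  Hira: 4 − 1 = 3
  Gus: 1 − 4 = -3
  Dana: 3 − 2 = 1
  Fay: 5 − 0 = 5
  Eli: 0 − 5 = -5
  Ana: 2 − 3 = -1
Fay has the best Copeland score.

Fay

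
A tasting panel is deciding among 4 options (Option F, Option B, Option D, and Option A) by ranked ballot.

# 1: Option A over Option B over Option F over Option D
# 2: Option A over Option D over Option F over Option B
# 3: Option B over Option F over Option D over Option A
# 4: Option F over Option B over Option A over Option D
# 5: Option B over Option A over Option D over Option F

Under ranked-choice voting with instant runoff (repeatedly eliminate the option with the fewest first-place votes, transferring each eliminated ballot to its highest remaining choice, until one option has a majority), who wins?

Round 1: Option B 2, Option A 2, Option F 1, Option D 0. Option D has the fewest and is eliminated.
Round 2: Option B 2, Option A 2, Option F 1. Option F has the fewest and is eliminated.
Round 3: Option B 3, Option A 2. Option B has a majority.

Option B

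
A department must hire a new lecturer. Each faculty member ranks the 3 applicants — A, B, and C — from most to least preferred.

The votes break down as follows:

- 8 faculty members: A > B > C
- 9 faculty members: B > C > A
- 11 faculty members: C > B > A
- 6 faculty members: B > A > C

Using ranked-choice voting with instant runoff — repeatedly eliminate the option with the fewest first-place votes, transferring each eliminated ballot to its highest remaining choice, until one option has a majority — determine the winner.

B

Round 1: B 15, C 11, A 8. A has the fewest and is eliminated.
Round 2: B 23, C 11. B has a majority.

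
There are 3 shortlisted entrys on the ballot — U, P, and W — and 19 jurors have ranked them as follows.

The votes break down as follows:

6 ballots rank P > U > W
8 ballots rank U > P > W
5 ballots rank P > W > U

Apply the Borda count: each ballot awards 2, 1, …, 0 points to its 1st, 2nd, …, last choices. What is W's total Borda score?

5

Borda scores:
  U: 6·1 + 8·2 + 5·0 = 22
  P: 6·2 + 8·1 + 5·2 = 30
  W: 6·0 + 8·0 + 5·1 = 5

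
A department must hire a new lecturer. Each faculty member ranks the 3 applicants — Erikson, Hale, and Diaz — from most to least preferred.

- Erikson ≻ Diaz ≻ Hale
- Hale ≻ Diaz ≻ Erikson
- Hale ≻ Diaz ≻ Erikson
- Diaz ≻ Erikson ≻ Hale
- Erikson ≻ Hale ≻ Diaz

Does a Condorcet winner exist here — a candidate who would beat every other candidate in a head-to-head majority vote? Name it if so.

Head-to-head results (5 voters total):
Erikson vs Hale: Erikson wins 3–2.
Erikson vs Diaz: Diaz wins 3–2.
Hale vs Diaz: Hale wins 3–2.
No candidate beats all others: Erikson beats Hale beats Diaz beats Erikson, a majority cycle.

None — there is no Condorcet winner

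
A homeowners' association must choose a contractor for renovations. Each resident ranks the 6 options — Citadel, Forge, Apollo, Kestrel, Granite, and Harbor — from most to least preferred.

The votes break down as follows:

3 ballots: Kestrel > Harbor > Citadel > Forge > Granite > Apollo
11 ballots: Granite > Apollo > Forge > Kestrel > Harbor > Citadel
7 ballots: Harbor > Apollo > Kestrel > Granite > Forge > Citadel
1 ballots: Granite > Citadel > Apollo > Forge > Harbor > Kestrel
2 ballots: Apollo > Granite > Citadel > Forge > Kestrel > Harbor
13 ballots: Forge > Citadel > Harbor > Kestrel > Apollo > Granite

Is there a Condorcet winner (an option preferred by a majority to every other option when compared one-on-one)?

No

Head-to-head results (37 voters total):
Citadel vs Forge: Forge wins 31–6.
Citadel vs Apollo: Apollo wins 20–17.
Citadel vs Kestrel: Kestrel wins 21–16.
Citadel vs Granite: Granite wins 21–16.
Citadel vs Harbor: Harbor wins 21–16.
Forge vs Apollo: Apollo wins 21–16.
Forge vs Kestrel: Forge wins 27–10.
Forge vs Granite: Granite wins 21–16.
Forge vs Harbor: Forge wins 27–10.
Apollo vs Kestrel: Apollo wins 21–16.
Apollo vs Granite: Apollo wins 22–15.
Apollo vs Harbor: Harbor wins 23–14.
Kestrel vs Granite: Kestrel wins 23–14.
Kestrel vs Harbor: Harbor wins 21–16.
Granite vs Harbor: Harbor wins 23–14.
No candidate beats all others: Forge beats Harbor beats Apollo beats Forge, a majority cycle.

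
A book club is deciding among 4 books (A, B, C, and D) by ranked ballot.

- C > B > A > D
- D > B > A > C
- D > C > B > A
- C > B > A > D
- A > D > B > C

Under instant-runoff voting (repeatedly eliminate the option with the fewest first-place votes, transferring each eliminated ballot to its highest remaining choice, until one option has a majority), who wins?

Round 1: C 2, D 2, A 1, B 0. B has the fewest and is eliminated.
Round 2: C 2, D 2, A 1. A has the fewest and is eliminated.
Round 3: D 3, C 2. D has a majority.

D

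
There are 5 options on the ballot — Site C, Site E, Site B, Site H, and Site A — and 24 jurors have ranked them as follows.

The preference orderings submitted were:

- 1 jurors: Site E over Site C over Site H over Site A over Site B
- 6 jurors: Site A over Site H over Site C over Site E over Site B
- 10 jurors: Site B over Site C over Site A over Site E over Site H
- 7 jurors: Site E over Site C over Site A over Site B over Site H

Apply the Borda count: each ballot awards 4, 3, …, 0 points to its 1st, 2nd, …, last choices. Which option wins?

Borda scores:
  Site C: 3 + 6·2 + 10·3 + 7·3 = 66
  Site E: 4 + 6·1 + 10·1 + 7·4 = 48
  Site B: 0 + 6·0 + 10·4 + 7·1 = 47
  Site H: 2 + 6·3 + 10·0 + 7·0 = 20
  Site A: 1 + 6·4 + 10·2 + 7·2 = 59
Site C has the highest total.

Site C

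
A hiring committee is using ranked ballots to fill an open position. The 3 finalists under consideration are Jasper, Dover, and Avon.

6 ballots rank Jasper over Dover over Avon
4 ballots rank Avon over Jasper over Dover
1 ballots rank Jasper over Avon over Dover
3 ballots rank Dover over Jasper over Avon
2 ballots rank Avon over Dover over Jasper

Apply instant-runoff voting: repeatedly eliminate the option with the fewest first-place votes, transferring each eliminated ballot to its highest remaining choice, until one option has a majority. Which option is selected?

Jasper

Round 1: Jasper 7, Avon 6, Dover 3. Dover has the fewest and is eliminated.
Round 2: Jasper 10, Avon 6. Jasper has a majority.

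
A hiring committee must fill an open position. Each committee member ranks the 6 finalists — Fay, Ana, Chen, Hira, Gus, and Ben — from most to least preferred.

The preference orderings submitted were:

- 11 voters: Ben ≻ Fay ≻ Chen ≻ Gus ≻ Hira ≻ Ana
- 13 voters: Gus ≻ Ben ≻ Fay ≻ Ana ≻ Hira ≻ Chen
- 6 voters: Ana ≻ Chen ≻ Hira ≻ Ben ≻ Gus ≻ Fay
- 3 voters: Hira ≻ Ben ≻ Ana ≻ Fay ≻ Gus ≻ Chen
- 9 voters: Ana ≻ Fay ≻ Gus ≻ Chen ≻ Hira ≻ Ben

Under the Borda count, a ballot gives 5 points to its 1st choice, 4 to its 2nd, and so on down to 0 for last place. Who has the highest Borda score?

Borda scores:
  Fay: 11·4 + 13·3 + 6·0 + 3·2 + 9·4 = 125
  Ana: 11·0 + 13·2 + 6·5 + 3·3 + 9·5 = 110
  Chen: 11·3 + 13·0 + 6·4 + 3·0 + 9·2 = 75
  Hira: 11·1 + 13·1 + 6·3 + 3·5 + 9·1 = 66
  Gus: 11·2 + 13·5 + 6·1 + 3·1 + 9·3 = 123
  Ben: 11·5 + 13·4 + 6·2 + 3·4 + 9·0 = 131
Ben has the highest total.

Ben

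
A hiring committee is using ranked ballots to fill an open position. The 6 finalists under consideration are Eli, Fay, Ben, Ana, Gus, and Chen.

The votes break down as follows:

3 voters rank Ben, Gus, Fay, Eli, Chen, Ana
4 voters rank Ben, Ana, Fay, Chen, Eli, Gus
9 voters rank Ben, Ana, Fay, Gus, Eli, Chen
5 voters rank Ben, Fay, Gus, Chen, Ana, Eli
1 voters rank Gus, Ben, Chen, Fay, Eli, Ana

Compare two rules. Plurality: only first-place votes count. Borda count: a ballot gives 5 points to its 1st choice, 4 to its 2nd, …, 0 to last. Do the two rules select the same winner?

Yes

Plurality first-place counts: Eli 0, Fay 0, Ben 21, Ana 0, Gus 1, Chen 0 → Ben.
Borda totals: Eli 20, Fay 70, Ben 109, Ana 57, Gus 50, Chen 24 → Ben.
The two rules agree on Ben.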